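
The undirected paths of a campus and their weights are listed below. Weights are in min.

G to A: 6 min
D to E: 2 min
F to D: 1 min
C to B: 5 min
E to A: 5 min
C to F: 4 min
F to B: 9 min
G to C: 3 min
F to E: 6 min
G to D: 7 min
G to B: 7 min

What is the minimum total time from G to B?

Running Dijkstra from G:
G: 0
C: 3  (via G)
A: 6  (via G)
B: 7  (via G)
Shortest route: G → B = 7 min.

7 min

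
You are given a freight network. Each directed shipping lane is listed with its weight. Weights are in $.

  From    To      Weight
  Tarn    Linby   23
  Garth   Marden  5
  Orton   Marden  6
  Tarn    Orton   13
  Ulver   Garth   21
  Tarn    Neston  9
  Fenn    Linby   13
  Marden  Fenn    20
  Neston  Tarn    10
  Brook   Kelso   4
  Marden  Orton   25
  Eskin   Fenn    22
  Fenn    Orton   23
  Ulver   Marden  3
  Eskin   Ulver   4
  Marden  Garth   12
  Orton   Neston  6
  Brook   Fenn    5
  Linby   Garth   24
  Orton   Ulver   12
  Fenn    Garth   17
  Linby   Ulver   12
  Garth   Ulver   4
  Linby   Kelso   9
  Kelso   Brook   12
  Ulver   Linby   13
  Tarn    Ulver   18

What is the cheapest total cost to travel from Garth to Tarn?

$46

Shortest distances from Garth:
Garth: 0
Ulver: 4  (via Garth)
Marden: 5  (via Garth)
Linby: 17  (via Ulver)
Fenn: 25  (via Marden)
Kelso: 26  (via Linby)
Orton: 30  (via Marden)
Neston: 36  (via Orton)
Brook: 38  (via Kelso)
Tarn: 46  (via Neston)
Shortest route: Garth → Marden → Orton → Neston → Tarn = $46.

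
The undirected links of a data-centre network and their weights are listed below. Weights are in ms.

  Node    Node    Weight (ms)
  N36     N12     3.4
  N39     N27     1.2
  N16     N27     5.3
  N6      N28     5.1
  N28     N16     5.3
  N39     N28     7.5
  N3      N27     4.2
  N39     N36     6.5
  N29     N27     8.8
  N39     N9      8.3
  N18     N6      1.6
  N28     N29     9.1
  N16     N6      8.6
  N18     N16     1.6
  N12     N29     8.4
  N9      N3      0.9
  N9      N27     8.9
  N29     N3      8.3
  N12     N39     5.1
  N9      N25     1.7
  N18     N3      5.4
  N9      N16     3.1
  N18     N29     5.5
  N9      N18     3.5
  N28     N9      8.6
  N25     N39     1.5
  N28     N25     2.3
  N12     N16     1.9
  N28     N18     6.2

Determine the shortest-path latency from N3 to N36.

Running Dijkstra from N3:
N3: 0
N9: 0.9  (via N3)
N25: 2.6  (via N9)
N16: 4  (via N9)
N39: 4.1  (via N25)
N27: 4.2  (via N3)
N18: 4.4  (via N9)
N28: 4.9  (via N25)
N12: 5.9  (via N16)
N6: 6  (via N18)
N29: 8.3  (via N3)
N36: 9.3  (via N12)
Shortest route: N3 → N9 → N16 → N12 → N36 = 9.3 ms.

9.3 ms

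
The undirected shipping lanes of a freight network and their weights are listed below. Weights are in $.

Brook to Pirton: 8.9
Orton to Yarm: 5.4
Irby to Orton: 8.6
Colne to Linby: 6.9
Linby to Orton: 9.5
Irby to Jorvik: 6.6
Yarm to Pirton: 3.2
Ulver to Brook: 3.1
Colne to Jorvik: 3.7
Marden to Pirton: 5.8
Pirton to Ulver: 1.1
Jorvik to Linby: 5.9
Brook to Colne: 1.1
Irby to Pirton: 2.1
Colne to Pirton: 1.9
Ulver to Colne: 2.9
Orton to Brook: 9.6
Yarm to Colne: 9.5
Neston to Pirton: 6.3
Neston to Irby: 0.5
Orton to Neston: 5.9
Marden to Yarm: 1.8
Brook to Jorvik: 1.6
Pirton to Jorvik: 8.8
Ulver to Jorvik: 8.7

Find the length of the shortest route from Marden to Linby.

$13.8

Running Dijkstra from Marden:
Marden: 0
Yarm: 1.8  (via Marden)
Pirton: 5  (via Yarm)
Ulver: 6.1  (via Pirton)
Colne: 6.9  (via Pirton)
Irby: 7.1  (via Pirton)
Orton: 7.2  (via Yarm)
Neston: 7.6  (via Irby)
Brook: 8  (via Colne)
Jorvik: 9.6  (via Brook)
Linby: 13.8  (via Colne)
Shortest route: Marden–Yarm–Pirton–Colne–Linby = $13.8.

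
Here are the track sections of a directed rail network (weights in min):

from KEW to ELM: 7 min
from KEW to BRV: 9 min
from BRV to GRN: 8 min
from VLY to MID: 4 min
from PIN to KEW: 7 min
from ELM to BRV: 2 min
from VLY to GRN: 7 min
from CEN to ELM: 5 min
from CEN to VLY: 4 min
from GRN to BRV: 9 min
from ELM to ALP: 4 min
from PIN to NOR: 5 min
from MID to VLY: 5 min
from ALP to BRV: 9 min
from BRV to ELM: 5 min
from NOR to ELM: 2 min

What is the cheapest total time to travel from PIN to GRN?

17 min

Running Dijkstra from PIN:
PIN: 0
NOR: 5  (via PIN)
KEW: 7  (via PIN)
ELM: 7  (via NOR)
BRV: 9  (via ELM)
ALP: 11  (via ELM)
GRN: 17  (via BRV)
Shortest route: PIN → NOR → ELM → BRV → GRN = 17 min.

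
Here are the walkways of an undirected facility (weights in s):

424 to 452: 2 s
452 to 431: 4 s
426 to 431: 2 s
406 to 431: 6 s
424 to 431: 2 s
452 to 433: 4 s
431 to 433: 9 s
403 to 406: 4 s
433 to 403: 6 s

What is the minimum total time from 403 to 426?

12 s

Compare a few routes:
403 - 406 - 431 - 426: 4+6+2 = 12
403 - 433 - 452 - 424 - 431 - 426: 6+4+2+2+2 = 16
The minimum is 12 s via 403 - 406 - 431 - 426.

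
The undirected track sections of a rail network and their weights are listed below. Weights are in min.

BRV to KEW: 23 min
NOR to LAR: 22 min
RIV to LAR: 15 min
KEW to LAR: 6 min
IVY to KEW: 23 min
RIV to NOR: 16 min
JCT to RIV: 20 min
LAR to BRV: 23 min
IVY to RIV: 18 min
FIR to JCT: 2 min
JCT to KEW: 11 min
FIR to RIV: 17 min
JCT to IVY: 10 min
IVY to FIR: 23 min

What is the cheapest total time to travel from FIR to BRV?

Shortest distances from FIR:
FIR: 0
JCT: 2  (via FIR)
IVY: 12  (via JCT)
KEW: 13  (via JCT)
RIV: 17  (via FIR)
LAR: 19  (via KEW)
NOR: 33  (via RIV)
BRV: 36  (via KEW)
Shortest route: FIR–JCT–KEW–BRV = 36 min.

36 min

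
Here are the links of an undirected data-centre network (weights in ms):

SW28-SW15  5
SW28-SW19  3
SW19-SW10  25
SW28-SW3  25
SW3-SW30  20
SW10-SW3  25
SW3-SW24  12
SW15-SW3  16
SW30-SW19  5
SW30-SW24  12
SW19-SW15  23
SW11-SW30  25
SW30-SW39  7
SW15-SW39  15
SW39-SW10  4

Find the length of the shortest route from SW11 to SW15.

38 ms

Candidate routes:
SW11 - SW30 - SW19 - SW15: 25+5+23 = 53
SW11 - SW30 - SW19 - SW28 - SW15: 25+5+3+5 = 38
SW11 - SW30 - SW39 - SW15: 25+7+15 = 47
The minimum is 38 ms via SW11 - SW30 - SW19 - SW28 - SW15.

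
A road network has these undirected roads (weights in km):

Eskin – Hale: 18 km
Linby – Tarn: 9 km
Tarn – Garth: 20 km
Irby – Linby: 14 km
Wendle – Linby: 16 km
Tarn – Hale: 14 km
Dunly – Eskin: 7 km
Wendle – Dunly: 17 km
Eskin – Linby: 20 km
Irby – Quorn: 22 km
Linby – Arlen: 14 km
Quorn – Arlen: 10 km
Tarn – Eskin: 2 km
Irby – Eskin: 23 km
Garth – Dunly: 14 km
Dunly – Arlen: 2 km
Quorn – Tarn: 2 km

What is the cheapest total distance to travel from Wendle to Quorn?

Running Dijkstra from Wendle:
Wendle: 0
Linby: 16  (via Wendle)
Dunly: 17  (via Wendle)
Arlen: 19  (via Dunly)
Eskin: 24  (via Dunly)
Tarn: 25  (via Linby)
Quorn: 27  (via Tarn)
Shortest route: Wendle–Linby–Tarn–Quorn = 27 km.

27 km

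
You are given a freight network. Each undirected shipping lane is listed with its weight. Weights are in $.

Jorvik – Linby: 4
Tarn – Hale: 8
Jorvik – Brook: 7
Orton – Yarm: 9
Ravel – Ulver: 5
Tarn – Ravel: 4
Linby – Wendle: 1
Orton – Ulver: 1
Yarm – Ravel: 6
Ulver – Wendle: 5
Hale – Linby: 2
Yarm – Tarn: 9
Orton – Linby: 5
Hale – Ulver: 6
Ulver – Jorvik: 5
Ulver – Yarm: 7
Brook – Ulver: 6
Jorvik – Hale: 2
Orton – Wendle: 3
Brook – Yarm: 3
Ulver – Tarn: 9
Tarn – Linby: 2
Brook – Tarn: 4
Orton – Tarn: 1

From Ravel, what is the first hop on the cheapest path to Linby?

Tarn

Compare a few routes:
Ravel → Tarn → Orton → Linby: 4+1+5 = 10
Ravel → Ulver → Orton → Tarn → Linby: 5+1+1+2 = 9
Ravel → Tarn → Linby: 4+2 = 6
Ravel → Tarn → Orton → Wendle → Linby: 4+1+3+1 = 9
Cheapest is Ravel → Tarn → Linby at $6.
So from Ravel the first move is to Tarn.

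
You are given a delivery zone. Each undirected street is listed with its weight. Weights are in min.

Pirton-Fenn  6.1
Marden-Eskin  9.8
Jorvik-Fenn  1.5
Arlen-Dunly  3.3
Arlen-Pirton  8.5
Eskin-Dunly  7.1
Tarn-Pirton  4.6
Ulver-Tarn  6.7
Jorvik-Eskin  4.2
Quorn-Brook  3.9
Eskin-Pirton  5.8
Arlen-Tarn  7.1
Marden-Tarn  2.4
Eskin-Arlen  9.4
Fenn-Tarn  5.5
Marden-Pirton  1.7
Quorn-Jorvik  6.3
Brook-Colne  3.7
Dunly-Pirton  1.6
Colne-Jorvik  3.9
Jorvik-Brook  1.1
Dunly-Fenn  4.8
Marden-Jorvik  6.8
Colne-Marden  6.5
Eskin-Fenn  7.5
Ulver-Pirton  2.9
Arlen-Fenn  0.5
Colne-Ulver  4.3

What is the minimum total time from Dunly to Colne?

Enumerating some paths:
Dunly - Arlen - Fenn - Jorvik - Colne: 3.3+0.5+1.5+3.9 = 9.2
Dunly - Pirton - Marden - Colne: 1.6+1.7+6.5 = 9.8
Dunly - Pirton - Ulver - Colne: 1.6+2.9+4.3 = 8.8
Cheapest is Dunly - Pirton - Ulver - Colne at 8.8 min.

8.8 min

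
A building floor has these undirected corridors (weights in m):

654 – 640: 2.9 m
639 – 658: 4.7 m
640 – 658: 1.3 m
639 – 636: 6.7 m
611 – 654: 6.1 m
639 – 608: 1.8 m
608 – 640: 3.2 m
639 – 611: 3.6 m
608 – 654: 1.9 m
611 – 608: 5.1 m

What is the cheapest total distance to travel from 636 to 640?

Candidate routes:
636–639–658–640: 6.7+4.7+1.3 = 12.7
636–639–608–654–640: 6.7+1.8+1.9+2.9 = 13.3
636–639–608–640: 6.7+1.8+3.2 = 11.7
Cheapest is 636–639–608–640 at 11.7 m.

11.7 m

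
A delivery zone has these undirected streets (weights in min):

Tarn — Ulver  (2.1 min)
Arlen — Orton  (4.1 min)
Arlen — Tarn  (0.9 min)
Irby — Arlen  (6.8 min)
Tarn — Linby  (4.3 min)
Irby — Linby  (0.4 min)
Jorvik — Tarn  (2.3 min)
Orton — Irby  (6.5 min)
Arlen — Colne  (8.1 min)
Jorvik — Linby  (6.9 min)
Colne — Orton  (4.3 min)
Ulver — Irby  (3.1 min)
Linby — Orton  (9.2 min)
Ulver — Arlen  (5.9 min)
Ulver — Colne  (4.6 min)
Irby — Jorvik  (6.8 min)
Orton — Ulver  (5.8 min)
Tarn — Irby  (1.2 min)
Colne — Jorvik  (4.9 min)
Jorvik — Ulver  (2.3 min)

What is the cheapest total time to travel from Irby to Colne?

Enumerating some paths:
Irby - Ulver - Colne: 3.1+4.6 = 7.7
Irby - Tarn - Ulver - Colne: 1.2+2.1+4.6 = 7.9
The minimum is 7.7 min via Irby - Ulver - Colne.

7.7 min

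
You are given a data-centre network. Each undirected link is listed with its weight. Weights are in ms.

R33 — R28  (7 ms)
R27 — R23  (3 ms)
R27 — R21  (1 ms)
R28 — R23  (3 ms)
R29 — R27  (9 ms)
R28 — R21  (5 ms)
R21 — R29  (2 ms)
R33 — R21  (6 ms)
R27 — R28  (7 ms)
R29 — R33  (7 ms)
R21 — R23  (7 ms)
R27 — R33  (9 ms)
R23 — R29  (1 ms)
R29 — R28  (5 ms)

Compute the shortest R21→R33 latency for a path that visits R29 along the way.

Best R21 to R29: R21–R29 costing 2
Shortest R29→R33: R29–R33 = 7
Total via R29: 2 + 7 = 9 ms.

9 ms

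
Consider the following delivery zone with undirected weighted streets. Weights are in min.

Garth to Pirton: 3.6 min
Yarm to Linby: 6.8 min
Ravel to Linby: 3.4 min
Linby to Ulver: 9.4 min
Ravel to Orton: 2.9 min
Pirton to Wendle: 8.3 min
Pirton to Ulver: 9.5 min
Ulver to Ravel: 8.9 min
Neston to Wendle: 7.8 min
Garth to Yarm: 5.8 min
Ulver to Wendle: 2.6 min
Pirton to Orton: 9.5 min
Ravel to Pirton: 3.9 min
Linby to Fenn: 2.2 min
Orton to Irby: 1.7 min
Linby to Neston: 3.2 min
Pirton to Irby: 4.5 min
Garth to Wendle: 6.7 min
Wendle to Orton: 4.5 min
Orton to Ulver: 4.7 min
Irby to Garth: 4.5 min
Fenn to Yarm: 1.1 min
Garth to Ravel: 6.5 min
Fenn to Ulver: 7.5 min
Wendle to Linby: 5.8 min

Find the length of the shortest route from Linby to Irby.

8 min

Enumerating some paths:
Linby–Ravel–Pirton–Irby: 3.4+3.9+4.5 = 11.8
Linby–Wendle–Orton–Irby: 5.8+4.5+1.7 = 12
Linby–Ravel–Orton–Irby: 3.4+2.9+1.7 = 8
The minimum is 8 min via Linby–Ravel–Orton–Irby.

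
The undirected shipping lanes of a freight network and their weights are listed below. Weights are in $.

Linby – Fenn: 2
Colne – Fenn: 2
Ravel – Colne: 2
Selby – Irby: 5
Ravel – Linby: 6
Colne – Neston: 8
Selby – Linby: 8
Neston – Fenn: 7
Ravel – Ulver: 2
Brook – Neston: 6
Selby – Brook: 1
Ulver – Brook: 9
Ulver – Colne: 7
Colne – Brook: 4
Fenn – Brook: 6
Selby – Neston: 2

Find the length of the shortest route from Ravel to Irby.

Running Dijkstra from Ravel:
Ravel: 0
Colne: 2  (via Ravel)
Ulver: 2  (via Ravel)
Fenn: 4  (via Colne)
Brook: 6  (via Colne)
Linby: 6  (via Ravel)
Selby: 7  (via Brook)
Neston: 9  (via Selby)
Irby: 12  (via Selby)
Shortest route: Ravel–Colne–Brook–Selby–Irby = $12.

$12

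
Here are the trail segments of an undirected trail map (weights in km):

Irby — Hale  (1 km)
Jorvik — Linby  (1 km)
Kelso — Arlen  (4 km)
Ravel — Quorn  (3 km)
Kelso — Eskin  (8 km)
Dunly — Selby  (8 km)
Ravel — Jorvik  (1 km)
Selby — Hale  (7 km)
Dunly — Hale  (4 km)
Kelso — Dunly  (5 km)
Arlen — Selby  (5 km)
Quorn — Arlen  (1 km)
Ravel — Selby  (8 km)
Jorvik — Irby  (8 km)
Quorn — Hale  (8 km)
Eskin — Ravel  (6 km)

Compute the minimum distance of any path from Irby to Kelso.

10 km

Enumerating some paths:
Irby - Hale - Dunly - Kelso: 1+4+5 = 10
Irby - Hale - Quorn - Arlen - Kelso: 1+8+1+4 = 14
The minimum is 10 km via Irby - Hale - Dunly - Kelso.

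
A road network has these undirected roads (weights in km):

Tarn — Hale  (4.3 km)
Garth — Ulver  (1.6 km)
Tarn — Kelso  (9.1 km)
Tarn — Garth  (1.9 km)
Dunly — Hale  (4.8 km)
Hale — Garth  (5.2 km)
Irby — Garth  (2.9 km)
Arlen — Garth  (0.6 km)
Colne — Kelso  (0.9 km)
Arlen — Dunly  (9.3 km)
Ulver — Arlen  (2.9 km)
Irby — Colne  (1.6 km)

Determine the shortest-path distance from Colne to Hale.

9.7 km

Shortest distances from Colne:
Colne: 0
Kelso: 0.9  (via Colne)
Irby: 1.6  (via Colne)
Garth: 4.5  (via Irby)
Arlen: 5.1  (via Garth)
Ulver: 6.1  (via Garth)
Tarn: 6.4  (via Garth)
Hale: 9.7  (via Garth)
Shortest route: Colne–Irby–Garth–Hale = 9.7 km.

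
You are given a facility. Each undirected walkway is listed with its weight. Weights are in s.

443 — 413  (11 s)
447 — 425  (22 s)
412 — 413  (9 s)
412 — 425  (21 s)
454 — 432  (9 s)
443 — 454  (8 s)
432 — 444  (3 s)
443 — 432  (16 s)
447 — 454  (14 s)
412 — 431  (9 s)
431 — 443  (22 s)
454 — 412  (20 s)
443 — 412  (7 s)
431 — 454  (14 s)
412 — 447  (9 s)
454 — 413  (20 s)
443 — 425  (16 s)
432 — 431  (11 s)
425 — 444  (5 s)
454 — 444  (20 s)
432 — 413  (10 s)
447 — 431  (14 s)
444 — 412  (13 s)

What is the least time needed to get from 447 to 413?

Running Dijkstra from 447:
447: 0
412: 9  (via 447)
431: 14  (via 447)
454: 14  (via 447)
443: 16  (via 412)
413: 18  (via 412)
Shortest route: 447 → 412 → 413 = 18 s.

18 s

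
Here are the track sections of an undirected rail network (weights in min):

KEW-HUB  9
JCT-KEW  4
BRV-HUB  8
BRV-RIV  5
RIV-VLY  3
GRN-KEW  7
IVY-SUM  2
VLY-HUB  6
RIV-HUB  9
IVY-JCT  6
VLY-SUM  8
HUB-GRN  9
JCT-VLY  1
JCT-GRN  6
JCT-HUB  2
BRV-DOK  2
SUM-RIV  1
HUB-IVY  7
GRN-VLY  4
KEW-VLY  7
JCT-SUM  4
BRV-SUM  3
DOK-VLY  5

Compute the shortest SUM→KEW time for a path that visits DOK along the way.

Best SUM to DOK: SUM → BRV → DOK costing 5
Shortest DOK→KEW: DOK → VLY → JCT → KEW = 10
Total via DOK: 5 + 10 = 15 min.

15 min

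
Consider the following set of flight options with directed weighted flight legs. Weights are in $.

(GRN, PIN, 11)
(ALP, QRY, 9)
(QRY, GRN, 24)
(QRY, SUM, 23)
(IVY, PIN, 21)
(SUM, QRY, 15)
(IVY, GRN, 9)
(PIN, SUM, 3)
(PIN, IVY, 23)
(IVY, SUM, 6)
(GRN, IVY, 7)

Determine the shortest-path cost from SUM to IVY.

Compare a few routes:
SUM - QRY - GRN - PIN - IVY: 15+24+11+23 = 73
SUM - QRY - GRN - IVY: 15+24+7 = 46
The minimum is $46 via SUM - QRY - GRN - IVY.

$46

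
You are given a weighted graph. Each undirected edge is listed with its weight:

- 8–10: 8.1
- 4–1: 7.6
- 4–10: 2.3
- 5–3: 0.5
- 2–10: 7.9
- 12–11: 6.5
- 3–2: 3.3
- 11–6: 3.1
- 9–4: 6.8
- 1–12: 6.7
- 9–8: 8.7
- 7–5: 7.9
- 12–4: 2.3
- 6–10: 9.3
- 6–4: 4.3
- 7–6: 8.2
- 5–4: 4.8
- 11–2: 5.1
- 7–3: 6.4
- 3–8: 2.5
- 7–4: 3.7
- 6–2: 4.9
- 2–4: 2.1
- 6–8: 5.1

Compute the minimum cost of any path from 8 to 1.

Shortest distances from 8:
8: 0
3: 2.5  (via 8)
5: 3  (via 3)
6: 5.1  (via 8)
2: 5.8  (via 3)
4: 7.8  (via 5)
10: 8.1  (via 8)
11: 8.2  (via 6)
9: 8.7  (via 8)
7: 8.9  (via 3)
12: 10.1  (via 4)
1: 15.4  (via 4)
Shortest route: 8 → 3 → 5 → 4 → 1 = 15.4.

15.4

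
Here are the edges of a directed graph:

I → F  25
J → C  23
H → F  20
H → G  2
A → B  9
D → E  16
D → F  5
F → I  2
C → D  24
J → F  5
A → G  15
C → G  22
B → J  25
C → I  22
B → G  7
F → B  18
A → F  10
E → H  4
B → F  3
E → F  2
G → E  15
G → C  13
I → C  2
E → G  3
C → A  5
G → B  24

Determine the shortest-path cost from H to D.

Candidate routes:
H–G–E–F–I–C–D: 2+15+2+2+2+24 = 47
H–F–I–C–D: 20+2+2+24 = 48
H–G–C–D: 2+13+24 = 39
H–G–B–F–I–C–D: 2+24+3+2+2+24 = 57
Cheapest is H–G–C–D at 39.

39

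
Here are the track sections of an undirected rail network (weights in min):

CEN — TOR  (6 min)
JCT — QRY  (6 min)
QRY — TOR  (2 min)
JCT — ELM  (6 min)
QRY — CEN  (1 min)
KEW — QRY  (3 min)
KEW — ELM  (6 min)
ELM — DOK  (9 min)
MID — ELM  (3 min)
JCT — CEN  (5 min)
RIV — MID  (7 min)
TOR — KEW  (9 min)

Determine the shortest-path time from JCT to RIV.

Shortest distances from JCT:
JCT: 0
CEN: 5  (via JCT)
QRY: 6  (via JCT)
ELM: 6  (via JCT)
TOR: 8  (via QRY)
KEW: 9  (via QRY)
MID: 9  (via ELM)
DOK: 15  (via ELM)
RIV: 16  (via MID)
Shortest route: JCT → ELM → MID → RIV = 16 min.

16 min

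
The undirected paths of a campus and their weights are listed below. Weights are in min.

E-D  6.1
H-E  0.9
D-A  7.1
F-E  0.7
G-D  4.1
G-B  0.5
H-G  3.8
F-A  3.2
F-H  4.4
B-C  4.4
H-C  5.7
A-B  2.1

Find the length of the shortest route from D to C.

9 min

Running Dijkstra from D:
D: 0
G: 4.1  (via D)
B: 4.6  (via G)
E: 6.1  (via D)
A: 6.7  (via B)
F: 6.8  (via E)
H: 7  (via E)
C: 9  (via B)
Shortest route: D → G → B → C = 9 min.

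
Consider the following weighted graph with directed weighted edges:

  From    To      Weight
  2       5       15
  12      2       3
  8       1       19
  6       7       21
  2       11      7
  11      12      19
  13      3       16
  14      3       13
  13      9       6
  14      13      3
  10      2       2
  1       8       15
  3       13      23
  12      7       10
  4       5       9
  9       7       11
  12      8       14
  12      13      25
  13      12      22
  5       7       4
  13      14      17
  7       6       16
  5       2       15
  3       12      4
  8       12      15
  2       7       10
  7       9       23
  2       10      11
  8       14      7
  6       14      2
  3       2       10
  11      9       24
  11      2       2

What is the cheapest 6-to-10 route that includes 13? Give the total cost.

39

Shortest 6→13: 6–14–13 = 5
Best 13 to 10: 13–3–12–2–10 costing 34
Total via 13: 5 + 34 = 39.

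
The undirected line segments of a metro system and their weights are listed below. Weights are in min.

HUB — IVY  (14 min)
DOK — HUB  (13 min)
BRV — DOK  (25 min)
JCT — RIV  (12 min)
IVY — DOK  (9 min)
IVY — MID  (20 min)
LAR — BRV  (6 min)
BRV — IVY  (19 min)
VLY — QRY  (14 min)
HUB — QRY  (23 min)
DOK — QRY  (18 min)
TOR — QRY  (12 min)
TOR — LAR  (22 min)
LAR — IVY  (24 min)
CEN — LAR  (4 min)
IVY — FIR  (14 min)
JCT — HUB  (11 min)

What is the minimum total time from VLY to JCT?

Enumerating some paths:
VLY → QRY → HUB → JCT: 14+23+11 = 48
VLY → QRY → DOK → HUB → JCT: 14+18+13+11 = 56
VLY → QRY → DOK → IVY → HUB → JCT: 14+18+9+14+11 = 66
The minimum is 48 min via VLY → QRY → HUB → JCT.

48 min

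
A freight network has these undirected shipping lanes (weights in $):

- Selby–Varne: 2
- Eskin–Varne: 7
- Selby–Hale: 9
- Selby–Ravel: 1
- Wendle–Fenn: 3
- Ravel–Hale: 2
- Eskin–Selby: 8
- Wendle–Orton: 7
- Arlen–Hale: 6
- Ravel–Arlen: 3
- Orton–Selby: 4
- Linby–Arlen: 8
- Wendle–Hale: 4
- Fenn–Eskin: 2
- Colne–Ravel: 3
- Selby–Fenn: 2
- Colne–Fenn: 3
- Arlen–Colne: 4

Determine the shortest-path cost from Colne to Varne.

Enumerating some paths:
Colne → Arlen → Ravel → Selby → Varne: 4+3+1+2 = 10
Colne → Fenn → Selby → Varne: 3+2+2 = 7
Colne → Ravel → Selby → Varne: 3+1+2 = 6
The minimum is $6 via Colne → Ravel → Selby → Varne.

$6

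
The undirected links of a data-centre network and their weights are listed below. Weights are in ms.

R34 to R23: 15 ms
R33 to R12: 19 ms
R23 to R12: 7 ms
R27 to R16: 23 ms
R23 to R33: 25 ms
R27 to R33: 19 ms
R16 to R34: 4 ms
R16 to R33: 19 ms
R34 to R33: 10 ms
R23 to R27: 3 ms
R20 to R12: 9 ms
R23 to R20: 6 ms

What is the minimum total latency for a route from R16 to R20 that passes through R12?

Best R16 to R12: R16–R34–R23–R12 costing 26
Best R12 to R20: R12–R20 costing 9
Total via R12: 26 + 9 = 35 ms.

35 ms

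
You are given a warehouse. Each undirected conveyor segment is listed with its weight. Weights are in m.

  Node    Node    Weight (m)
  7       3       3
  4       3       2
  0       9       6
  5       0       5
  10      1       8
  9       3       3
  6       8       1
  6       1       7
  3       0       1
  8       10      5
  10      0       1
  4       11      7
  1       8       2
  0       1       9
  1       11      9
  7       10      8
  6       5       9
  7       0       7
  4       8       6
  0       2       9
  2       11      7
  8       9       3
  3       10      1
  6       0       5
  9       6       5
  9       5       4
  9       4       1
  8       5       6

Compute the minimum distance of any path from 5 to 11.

12 m

Settle nodes by increasing distance from 5:
5: 0
9: 4  (via 5)
0: 5  (via 5)
4: 5  (via 9)
3: 6  (via 0)
8: 6  (via 5)
10: 6  (via 0)
6: 7  (via 8)
1: 8  (via 8)
7: 9  (via 3)
11: 12  (via 4)
Shortest route: 5–9–4–11 = 12 m.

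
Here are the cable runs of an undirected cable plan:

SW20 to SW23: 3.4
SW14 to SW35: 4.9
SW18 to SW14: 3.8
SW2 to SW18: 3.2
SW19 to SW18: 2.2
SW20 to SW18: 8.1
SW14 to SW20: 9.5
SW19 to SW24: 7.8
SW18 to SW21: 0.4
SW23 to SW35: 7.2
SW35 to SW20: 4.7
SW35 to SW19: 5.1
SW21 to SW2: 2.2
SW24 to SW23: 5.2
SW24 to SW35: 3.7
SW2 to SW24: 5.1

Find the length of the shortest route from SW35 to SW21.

7.7

Settle nodes by increasing distance from SW35:
SW35: 0
SW24: 3.7  (via SW35)
SW20: 4.7  (via SW35)
SW14: 4.9  (via SW35)
SW19: 5.1  (via SW35)
SW23: 7.2  (via SW35)
SW18: 7.3  (via SW19)
SW21: 7.7  (via SW18)
Shortest route: SW35 → SW19 → SW18 → SW21 = 7.7.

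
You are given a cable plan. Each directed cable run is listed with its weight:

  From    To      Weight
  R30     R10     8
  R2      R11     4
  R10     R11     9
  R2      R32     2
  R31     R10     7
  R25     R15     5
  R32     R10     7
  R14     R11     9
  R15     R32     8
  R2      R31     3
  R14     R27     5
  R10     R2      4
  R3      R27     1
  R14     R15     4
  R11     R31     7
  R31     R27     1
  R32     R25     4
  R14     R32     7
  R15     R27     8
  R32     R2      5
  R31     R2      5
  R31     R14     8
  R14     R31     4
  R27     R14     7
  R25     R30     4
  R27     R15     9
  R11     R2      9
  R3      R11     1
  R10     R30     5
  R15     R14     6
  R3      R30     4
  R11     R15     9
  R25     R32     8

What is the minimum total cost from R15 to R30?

Candidate routes:
R15 - R32 - R10 - R30: 8+7+5 = 20
R15 - R32 - R25 - R30: 8+4+4 = 16
Cheapest is R15 - R32 - R25 - R30 at 16.

16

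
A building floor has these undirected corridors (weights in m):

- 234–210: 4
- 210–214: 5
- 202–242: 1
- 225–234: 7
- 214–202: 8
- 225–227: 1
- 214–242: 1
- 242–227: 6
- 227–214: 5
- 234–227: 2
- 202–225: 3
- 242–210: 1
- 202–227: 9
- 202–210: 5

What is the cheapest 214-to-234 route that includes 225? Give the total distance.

Best 214 to 225: 214 → 242 → 202 → 225 costing 5
Best 225 to 234: 225 → 227 → 234 costing 3
Total via 225: 5 + 3 = 8 m.

8 m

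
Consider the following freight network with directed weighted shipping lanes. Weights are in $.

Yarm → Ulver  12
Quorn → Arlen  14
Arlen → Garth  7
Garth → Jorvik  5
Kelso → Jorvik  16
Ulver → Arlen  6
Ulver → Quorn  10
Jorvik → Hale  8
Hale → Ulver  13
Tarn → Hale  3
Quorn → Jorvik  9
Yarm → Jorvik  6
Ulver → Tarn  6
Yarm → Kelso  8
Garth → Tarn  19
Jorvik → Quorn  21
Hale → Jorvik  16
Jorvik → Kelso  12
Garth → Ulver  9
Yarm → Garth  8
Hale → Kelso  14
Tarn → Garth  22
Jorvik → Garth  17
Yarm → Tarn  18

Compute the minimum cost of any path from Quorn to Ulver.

Shortest distances from Quorn:
Quorn: 0
Jorvik: 9  (via Quorn)
Arlen: 14  (via Quorn)
Hale: 17  (via Jorvik)
Kelso: 21  (via Jorvik)
Garth: 21  (via Arlen)
Ulver: 30  (via Hale)
Shortest route: Quorn → Jorvik → Hale → Ulver = $30.

$30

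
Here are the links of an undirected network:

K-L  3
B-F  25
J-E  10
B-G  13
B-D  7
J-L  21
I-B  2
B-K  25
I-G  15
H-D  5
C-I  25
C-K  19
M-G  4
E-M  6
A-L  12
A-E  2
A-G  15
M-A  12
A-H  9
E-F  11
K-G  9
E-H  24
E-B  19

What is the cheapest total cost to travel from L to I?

Compare a few routes:
L - A - E - B - I: 12+2+19+2 = 35
L - A - H - D - B - I: 12+9+5+7+2 = 35
L - K - B - I: 3+25+2 = 30
L - K - G - I: 3+9+15 = 27
The minimum is 27 via L - K - G - I.

27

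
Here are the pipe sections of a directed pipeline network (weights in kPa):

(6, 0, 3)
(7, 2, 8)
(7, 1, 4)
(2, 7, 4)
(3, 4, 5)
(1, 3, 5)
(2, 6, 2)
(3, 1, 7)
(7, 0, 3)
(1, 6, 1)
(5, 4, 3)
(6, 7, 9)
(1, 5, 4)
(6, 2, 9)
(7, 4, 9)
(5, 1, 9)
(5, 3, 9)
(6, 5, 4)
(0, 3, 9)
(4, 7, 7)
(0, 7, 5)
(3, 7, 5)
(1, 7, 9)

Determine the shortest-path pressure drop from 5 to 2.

Running Dijkstra from 5:
5: 0
4: 3  (via 5)
1: 9  (via 5)
3: 9  (via 5)
6: 10  (via 1)
7: 10  (via 4)
0: 13  (via 6)
2: 18  (via 7)
Shortest route: 5 → 4 → 7 → 2 = 18 kPa.

18 kPa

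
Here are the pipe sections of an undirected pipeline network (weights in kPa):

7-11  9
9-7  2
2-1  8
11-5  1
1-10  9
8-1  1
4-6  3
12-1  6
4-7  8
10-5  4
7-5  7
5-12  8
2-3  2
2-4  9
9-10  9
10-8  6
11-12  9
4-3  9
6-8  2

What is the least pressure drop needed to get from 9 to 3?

Enumerating some paths:
9–7–4–2–3: 2+8+9+2 = 21
9–7–4–3: 2+8+9 = 19
9–7–4–6–8–1–2–3: 2+8+3+2+1+8+2 = 26
Cheapest is 9–7–4–3 at 19 kPa.

19 kPa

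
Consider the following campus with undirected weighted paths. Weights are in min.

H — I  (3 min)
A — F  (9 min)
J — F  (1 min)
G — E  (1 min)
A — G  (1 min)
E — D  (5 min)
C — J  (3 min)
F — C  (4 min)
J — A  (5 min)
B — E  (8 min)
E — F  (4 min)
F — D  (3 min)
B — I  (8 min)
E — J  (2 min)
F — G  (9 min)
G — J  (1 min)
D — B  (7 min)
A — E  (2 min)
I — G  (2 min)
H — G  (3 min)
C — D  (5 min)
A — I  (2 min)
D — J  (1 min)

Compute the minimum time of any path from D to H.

5 min

Enumerating some paths:
D → J → G → I → H: 1+1+2+3 = 7
D → J → E → G → H: 1+2+1+3 = 7
D → J → G → H: 1+1+3 = 5
D → F → J → G → H: 3+1+1+3 = 8
Cheapest is D → J → G → H at 5 min.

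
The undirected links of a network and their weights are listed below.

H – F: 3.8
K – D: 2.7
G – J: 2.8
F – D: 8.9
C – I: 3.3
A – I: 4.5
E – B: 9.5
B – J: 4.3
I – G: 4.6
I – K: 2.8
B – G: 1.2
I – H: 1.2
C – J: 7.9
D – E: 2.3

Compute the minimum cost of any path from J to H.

8.6

Running Dijkstra from J:
J: 0
G: 2.8  (via J)
B: 4  (via G)
I: 7.4  (via G)
C: 7.9  (via J)
H: 8.6  (via I)
Shortest route: J → G → I → H = 8.6.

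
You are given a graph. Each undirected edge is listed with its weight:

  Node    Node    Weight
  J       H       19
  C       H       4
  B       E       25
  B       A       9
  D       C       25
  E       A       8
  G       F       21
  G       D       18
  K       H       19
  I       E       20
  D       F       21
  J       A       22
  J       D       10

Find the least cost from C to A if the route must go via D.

57

Shortest C→D: C–D = 25
Best D to A: D–J–A costing 32
Total via D: 25 + 32 = 57.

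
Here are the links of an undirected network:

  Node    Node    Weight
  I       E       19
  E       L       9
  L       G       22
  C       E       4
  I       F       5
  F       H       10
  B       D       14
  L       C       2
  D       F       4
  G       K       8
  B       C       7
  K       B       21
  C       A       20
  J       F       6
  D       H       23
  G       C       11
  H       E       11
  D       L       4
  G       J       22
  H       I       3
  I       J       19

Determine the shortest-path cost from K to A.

Settle nodes by increasing distance from K:
K: 0
G: 8  (via K)
C: 19  (via G)
B: 21  (via K)
L: 21  (via C)
E: 23  (via C)
D: 25  (via L)
F: 29  (via D)
J: 30  (via G)
H: 34  (via E)
I: 34  (via F)
A: 39  (via C)
Shortest route: K → G → C → A = 39.

39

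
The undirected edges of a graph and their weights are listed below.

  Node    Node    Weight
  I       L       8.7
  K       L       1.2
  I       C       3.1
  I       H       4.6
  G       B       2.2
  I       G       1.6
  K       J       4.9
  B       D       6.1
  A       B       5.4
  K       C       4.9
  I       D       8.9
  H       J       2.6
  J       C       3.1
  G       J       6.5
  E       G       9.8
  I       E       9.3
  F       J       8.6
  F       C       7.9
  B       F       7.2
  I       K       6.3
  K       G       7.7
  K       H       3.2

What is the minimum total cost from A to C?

Compare a few routes:
A–B–G–I–C: 5.4+2.2+1.6+3.1 = 12.3
A–B–G–I–H–J–C: 5.4+2.2+1.6+4.6+2.6+3.1 = 19.5
A–B–G–K–C: 5.4+2.2+7.7+4.9 = 20.2
A–B–G–J–C: 5.4+2.2+6.5+3.1 = 17.2
The minimum is 12.3 via A–B–G–I–C.

12.3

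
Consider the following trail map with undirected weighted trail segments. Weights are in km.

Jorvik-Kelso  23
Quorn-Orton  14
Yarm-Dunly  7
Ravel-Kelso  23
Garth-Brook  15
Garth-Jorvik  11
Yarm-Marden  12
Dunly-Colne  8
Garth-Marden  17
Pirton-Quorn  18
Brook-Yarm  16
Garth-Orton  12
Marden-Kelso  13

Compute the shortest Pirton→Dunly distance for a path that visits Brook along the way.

Shortest Pirton→Brook: Pirton → Quorn → Orton → Garth → Brook = 59
Best Brook to Dunly: Brook → Yarm → Dunly costing 23
Total via Brook: 59 + 23 = 82 km.

82 km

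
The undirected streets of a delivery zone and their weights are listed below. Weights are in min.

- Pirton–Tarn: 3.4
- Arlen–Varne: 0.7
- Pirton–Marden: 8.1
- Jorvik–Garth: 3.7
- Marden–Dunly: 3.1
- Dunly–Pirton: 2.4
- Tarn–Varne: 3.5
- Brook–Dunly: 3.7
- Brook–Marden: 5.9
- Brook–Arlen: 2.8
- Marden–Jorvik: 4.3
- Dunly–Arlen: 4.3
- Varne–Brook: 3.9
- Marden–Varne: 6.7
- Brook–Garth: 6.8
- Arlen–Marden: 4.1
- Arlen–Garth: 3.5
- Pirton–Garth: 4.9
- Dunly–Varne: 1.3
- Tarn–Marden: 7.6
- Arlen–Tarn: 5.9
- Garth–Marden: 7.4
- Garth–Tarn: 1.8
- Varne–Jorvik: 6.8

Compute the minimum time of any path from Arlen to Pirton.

Settle nodes by increasing distance from Arlen:
Arlen: 0
Varne: 0.7  (via Arlen)
Dunly: 2  (via Varne)
Brook: 2.8  (via Arlen)
Garth: 3.5  (via Arlen)
Marden: 4.1  (via Arlen)
Tarn: 4.2  (via Varne)
Pirton: 4.4  (via Dunly)
Shortest route: Arlen → Varne → Dunly → Pirton = 4.4 min.

4.4 min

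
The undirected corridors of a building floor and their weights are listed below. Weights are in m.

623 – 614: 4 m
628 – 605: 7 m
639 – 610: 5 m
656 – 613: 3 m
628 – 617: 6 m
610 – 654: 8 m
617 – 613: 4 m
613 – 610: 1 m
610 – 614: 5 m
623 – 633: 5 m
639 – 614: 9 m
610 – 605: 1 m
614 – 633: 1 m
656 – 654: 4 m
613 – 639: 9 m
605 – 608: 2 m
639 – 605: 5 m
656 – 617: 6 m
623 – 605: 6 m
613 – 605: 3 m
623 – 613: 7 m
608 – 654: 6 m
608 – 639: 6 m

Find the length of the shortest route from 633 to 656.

Running Dijkstra from 633:
633: 0
614: 1  (via 633)
623: 5  (via 633)
610: 6  (via 614)
605: 7  (via 610)
613: 7  (via 610)
608: 9  (via 605)
656: 10  (via 613)
Shortest route: 633 → 614 → 610 → 613 → 656 = 10 m.

10 m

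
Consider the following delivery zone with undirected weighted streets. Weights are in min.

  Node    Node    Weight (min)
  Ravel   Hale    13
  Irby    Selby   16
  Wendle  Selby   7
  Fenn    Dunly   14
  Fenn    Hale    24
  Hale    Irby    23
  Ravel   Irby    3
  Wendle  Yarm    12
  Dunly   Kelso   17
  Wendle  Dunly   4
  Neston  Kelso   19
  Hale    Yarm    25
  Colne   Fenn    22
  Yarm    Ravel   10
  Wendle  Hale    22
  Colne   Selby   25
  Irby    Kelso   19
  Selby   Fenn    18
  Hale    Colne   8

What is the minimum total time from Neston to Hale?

54 min

Compare a few routes:
Neston - Kelso - Dunly - Wendle - Hale: 19+17+4+22 = 62
Neston - Kelso - Irby - Ravel - Hale: 19+19+3+13 = 54
Neston - Kelso - Irby - Hale: 19+19+23 = 61
Cheapest is Neston - Kelso - Irby - Ravel - Hale at 54 min.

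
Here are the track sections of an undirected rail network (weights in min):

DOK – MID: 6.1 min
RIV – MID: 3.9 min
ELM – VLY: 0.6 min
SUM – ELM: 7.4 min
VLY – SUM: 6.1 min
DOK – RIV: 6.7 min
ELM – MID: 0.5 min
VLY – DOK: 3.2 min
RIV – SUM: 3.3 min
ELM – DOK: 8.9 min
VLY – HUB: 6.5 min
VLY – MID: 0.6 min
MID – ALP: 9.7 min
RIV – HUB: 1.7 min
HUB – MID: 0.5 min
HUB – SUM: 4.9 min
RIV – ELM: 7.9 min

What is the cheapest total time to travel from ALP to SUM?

Running Dijkstra from ALP:
ALP: 0
MID: 9.7  (via ALP)
ELM: 10.2  (via MID)
HUB: 10.2  (via MID)
VLY: 10.3  (via MID)
RIV: 11.9  (via HUB)
DOK: 13.5  (via VLY)
SUM: 15.1  (via HUB)
Shortest route: ALP → MID → HUB → SUM = 15.1 min.

15.1 min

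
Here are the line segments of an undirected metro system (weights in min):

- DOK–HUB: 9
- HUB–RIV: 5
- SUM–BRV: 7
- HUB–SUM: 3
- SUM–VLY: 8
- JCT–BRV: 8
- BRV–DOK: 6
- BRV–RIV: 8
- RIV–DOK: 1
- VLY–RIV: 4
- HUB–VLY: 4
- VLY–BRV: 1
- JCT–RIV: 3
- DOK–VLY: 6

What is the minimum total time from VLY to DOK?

5 min

Settle nodes by increasing distance from VLY:
VLY: 0
BRV: 1  (via VLY)
HUB: 4  (via VLY)
RIV: 4  (via VLY)
DOK: 5  (via RIV)
Shortest route: VLY–RIV–DOK = 5 min.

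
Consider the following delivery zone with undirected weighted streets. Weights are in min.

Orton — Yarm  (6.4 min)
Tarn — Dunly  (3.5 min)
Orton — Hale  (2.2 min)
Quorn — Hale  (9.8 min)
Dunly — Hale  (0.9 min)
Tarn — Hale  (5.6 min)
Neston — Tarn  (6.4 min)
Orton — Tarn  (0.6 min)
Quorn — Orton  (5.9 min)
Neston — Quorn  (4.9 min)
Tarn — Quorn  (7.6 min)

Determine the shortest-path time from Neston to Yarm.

Running Dijkstra from Neston:
Neston: 0
Quorn: 4.9  (via Neston)
Tarn: 6.4  (via Neston)
Orton: 7  (via Tarn)
Hale: 9.2  (via Orton)
Dunly: 9.9  (via Tarn)
Yarm: 13.4  (via Orton)
Shortest route: Neston → Tarn → Orton → Yarm = 13.4 min.

13.4 min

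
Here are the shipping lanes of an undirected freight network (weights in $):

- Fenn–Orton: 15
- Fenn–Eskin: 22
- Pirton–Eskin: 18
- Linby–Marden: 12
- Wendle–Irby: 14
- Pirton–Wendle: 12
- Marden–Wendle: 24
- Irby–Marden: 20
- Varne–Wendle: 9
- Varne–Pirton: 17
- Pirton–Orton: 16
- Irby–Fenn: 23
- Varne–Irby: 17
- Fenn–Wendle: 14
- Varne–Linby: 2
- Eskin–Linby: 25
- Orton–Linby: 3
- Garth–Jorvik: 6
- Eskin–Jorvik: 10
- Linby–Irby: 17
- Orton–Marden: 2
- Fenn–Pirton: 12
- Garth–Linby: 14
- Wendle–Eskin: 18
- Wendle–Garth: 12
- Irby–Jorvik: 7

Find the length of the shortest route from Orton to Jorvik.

Enumerating some paths:
Orton - Linby - Garth - Jorvik: 3+14+6 = 23
Orton - Linby - Irby - Jorvik: 3+17+7 = 27
Orton - Linby - Varne - Irby - Jorvik: 3+2+17+7 = 29
Cheapest is Orton - Linby - Garth - Jorvik at $23.

$23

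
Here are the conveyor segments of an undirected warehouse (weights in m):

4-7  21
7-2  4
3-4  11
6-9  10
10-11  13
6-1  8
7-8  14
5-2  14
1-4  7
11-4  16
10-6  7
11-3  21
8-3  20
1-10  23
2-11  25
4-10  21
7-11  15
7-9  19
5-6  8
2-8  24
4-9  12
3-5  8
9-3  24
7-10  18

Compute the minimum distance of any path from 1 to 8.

38 m

Candidate routes:
1 → 4 → 7 → 8: 7+21+14 = 42
1 → 6 → 5 → 3 → 8: 8+8+8+20 = 44
1 → 4 → 3 → 8: 7+11+20 = 38
1 → 6 → 10 → 7 → 8: 8+7+18+14 = 47
Cheapest is 1 → 4 → 3 → 8 at 38 m.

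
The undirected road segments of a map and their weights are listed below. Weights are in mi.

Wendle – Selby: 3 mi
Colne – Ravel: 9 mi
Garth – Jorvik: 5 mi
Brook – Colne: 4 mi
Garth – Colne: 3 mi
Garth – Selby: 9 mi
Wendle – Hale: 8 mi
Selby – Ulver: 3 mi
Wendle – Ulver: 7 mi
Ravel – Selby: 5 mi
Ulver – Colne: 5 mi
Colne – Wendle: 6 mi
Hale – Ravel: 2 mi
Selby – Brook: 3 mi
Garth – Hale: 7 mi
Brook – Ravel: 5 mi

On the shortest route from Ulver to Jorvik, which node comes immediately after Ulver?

Colne

Compare a few routes:
Ulver - Colne - Garth - Jorvik: 5+3+5 = 13
Ulver - Selby - Garth - Jorvik: 3+9+5 = 17
Cheapest is Ulver - Colne - Garth - Jorvik at 13 mi.
So from Ulver the first move is to Colne.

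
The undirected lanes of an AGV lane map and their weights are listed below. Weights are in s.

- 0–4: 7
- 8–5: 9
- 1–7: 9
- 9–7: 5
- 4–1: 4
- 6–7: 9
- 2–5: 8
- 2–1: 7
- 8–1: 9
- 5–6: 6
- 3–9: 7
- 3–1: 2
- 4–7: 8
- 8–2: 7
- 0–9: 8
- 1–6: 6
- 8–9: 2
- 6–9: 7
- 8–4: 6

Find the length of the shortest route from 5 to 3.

Candidate routes:
5–6–1–3: 6+6+2 = 14
5–2–1–3: 8+7+2 = 17
5–8–9–3: 9+2+7 = 18
The minimum is 14 s via 5–6–1–3.

14 s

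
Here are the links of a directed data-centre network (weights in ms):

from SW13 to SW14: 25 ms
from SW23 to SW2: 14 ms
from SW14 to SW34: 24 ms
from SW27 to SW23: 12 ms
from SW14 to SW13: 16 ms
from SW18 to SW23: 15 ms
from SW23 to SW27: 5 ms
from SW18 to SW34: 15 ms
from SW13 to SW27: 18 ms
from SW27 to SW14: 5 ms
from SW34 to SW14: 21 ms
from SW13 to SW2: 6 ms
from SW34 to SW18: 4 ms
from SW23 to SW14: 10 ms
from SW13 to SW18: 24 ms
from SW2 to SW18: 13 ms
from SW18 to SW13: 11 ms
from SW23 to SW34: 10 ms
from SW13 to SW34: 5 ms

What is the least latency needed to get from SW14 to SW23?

Shortest distances from SW14:
SW14: 0
SW13: 16  (via SW14)
SW34: 21  (via SW13)
SW2: 22  (via SW13)
SW18: 25  (via SW34)
SW27: 34  (via SW13)
SW23: 40  (via SW18)
Shortest route: SW14 → SW13 → SW34 → SW18 → SW23 = 40 ms.

40 ms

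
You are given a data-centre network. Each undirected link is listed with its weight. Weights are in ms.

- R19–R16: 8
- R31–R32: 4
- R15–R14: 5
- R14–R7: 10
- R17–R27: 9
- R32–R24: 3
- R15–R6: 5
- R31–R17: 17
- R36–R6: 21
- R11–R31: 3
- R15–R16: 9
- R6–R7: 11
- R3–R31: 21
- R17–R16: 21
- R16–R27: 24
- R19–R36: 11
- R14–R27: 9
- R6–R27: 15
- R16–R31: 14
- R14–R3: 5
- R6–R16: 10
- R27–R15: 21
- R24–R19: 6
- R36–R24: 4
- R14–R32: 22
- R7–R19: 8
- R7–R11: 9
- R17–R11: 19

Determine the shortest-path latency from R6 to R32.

Enumerating some paths:
R6 → R7 → R11 → R31 → R32: 11+9+3+4 = 27
R6 → R36 → R24 → R32: 21+4+3 = 28
R6 → R7 → R19 → R24 → R32: 11+8+6+3 = 28
R6 → R16 → R31 → R32: 10+14+4 = 28
Cheapest is R6 → R7 → R11 → R31 → R32 at 27 ms.

27 ms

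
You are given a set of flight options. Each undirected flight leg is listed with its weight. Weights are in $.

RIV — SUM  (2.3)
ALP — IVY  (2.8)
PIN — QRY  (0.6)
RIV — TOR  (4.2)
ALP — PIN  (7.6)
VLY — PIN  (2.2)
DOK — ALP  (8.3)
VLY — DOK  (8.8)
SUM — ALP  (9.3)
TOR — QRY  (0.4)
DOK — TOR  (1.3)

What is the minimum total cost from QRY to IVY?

Candidate routes:
QRY–TOR–DOK–ALP–IVY: 0.4+1.3+8.3+2.8 = 12.8
QRY–PIN–ALP–IVY: 0.6+7.6+2.8 = 11
Cheapest is QRY–PIN–ALP–IVY at $11.

$11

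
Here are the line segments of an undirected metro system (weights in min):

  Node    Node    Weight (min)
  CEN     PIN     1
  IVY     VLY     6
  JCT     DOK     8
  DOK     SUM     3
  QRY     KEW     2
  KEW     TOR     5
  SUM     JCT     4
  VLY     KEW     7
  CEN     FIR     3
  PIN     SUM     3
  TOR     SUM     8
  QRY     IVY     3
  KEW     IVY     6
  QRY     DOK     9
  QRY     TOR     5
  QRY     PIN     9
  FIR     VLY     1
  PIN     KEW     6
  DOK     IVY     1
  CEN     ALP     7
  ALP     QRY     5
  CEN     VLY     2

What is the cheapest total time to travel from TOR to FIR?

Settle nodes by increasing distance from TOR:
TOR: 0
QRY: 5  (via TOR)
KEW: 5  (via TOR)
SUM: 8  (via TOR)
IVY: 8  (via QRY)
DOK: 9  (via IVY)
ALP: 10  (via QRY)
PIN: 11  (via KEW)
JCT: 12  (via SUM)
VLY: 12  (via KEW)
CEN: 12  (via PIN)
FIR: 13  (via VLY)
Shortest route: TOR–KEW–VLY–FIR = 13 min.

13 min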